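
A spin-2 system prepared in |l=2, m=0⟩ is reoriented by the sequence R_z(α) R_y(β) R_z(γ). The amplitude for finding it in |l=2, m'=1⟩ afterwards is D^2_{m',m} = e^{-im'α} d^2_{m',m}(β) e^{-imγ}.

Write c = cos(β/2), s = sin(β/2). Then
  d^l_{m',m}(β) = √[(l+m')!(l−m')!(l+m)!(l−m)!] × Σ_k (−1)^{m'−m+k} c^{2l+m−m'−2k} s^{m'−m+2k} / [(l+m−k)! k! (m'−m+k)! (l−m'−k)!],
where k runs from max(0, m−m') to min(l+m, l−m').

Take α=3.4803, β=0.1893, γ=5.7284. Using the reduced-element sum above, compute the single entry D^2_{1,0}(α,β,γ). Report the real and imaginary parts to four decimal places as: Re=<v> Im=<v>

Split into d^2_{1,0}(β=0.1893) × two z-phases.
c=cos(0.189300/2)=0.995524, s=sin(0.189300/2)=0.094509; N=√[6·1·2·2]=4.898979
k∈{0,1} keeps every argument non-negative
  k=0: (−1)^1·4.8990/(2)·0.9955^3·0.0945^1 = -0.228404
  k=1: (−1)^2·4.8990/(2)·0.9955^1·0.0945^3 = +0.002058
d^2_{1,0}(0.1893) = -0.228404 +0.002058 = -0.226345
Attach z-rotation phases: D = e^{-i(1)(3.4803)}·(-0.226345)·e^{-i(0)(5.7284)} = +0.213485-0.075207i

Re=0.2135 Im=-0.0752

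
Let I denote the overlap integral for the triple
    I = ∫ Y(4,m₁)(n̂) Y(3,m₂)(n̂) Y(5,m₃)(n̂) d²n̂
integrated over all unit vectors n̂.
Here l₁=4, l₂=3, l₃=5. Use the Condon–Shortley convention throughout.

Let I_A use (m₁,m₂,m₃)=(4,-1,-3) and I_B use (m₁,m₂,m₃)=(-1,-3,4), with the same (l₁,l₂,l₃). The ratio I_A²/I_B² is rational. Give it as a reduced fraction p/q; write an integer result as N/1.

Same 4,3,5: normalisation and zero-m 3j drop out of the ratio.
A: Δ: 2! 6! 4! / 13! → 1/180180; sum: t=0:+1/5760 = 1/5760; 3j²(4 3 5; 4 -1 -3) = Δ·Π!·Σ² = 56/2145  (sign +1)
B: Δ: 2! 6! 4! / 13! → 1/180180; sum: t=0:+1/5760 = 1/5760; 3j²(4 3 5; -1 -3 4) = Δ·Π!·Σ² = 9/286  (sign -1)
I_A²/I_B² = (56/2145)/(9/286) = 112/135

112/135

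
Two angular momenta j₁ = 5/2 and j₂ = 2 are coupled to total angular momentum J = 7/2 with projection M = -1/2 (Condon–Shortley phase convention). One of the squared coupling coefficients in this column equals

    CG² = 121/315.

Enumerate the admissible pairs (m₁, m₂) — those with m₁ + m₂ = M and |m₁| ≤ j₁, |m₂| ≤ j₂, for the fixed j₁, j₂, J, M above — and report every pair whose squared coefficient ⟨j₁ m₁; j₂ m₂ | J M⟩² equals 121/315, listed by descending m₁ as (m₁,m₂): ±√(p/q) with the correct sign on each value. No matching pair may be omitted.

Admissible pairs with m₁+m₂ = M = -1/2: (-5/2,2), (-3/2,1), (-1/2,0), (1/2,-1), (3/2,-2)
  (m₁,m₂)=(3/2,-2): CG² = 64/315, CG = +√(64/315)
  (m₁,m₂)=(1/2,-1): CG² = 14/45, CG = +√(14/45)
  (m₁,m₂)=(-1/2,0): CG² = 4/105, CG = −√(4/105)
  (m₁,m₂)=(-3/2,1): CG² = 121/315, CG = −√(121/315)   ← matches the target
  (m₁,m₂)=(-5/2,2): CG² = 4/63, CG = −√(4/63)
Pairs with CG² = 121/315: (-3/2,1): −√(121/315)

(-3/2,1): −√(121/315)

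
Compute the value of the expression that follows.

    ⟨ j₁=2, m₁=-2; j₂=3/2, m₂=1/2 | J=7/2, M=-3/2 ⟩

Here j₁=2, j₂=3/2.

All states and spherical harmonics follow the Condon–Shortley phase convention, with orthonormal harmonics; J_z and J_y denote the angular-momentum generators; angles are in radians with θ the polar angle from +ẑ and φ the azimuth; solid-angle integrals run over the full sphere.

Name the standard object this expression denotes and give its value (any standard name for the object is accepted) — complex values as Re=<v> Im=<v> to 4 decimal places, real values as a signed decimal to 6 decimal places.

This is a Clebsch–Gordan (vector-coupling) coefficient.
j₁+j₂−J=0  J+j₁−j₂=4  J−j₁+j₂=3  j₁+j₂+J+1=8
(j₁±m₁, j₂±m₂, J±M) = (0,4,2,1,2,5)
P² = 2304/7
sum k=0..0:
  [0] +1/48 = 1/48
S = 1/48
C² = P²·S² = 1/7 ; C = +0.377964

Clebsch–Gordan coefficient, +√(1/7) ≈ +0.377964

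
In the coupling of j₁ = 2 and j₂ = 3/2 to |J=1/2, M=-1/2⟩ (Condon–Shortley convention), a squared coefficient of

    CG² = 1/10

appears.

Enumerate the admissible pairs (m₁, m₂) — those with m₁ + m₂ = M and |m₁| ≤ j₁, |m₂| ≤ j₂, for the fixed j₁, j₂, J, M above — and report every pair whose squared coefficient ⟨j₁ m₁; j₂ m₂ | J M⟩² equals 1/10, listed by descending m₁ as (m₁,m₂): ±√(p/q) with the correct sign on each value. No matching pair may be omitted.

(1,-3/2): +√(1/10)

Admissible pairs with m₁+m₂ = M = -1/2: (-2,3/2), (-1,1/2), (0,-1/2), (1,-3/2)
  (m₁,m₂)=(1,-3/2): CG² = 1/10, CG = +√(1/10)   ← matches the target
  (m₁,m₂)=(0,-1/2): CG² = 1/5, CG = −√(1/5)
  (m₁,m₂)=(-1,1/2): CG² = 3/10, CG = +√(3/10)
  (m₁,m₂)=(-2,3/2): CG² = 2/5, CG = −√(2/5)
Pairs with CG² = 1/10: (1,-3/2): +√(1/10)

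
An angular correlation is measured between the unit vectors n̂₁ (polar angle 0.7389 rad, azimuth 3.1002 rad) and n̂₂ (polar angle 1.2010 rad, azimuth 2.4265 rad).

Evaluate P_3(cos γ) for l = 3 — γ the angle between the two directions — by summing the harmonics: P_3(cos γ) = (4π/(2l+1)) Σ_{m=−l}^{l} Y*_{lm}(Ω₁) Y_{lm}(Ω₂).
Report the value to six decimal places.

Summing Y*_{l m}(θ₁,φ₁)·Y_{l m}(θ₂,φ₂) over m ∈ [−3, 3]; prefactor 4π/(2·3+1) = 1.795196:
  [-3]  conj(Y_{3,-3})(Ω₁) = (-0.126467, 0.015786) ; Y_{3,-3}(Ω₂) = (0.183779, -0.283913) ; Δ = (-0.018760, 0.038807)
  [-2]  conj(Y_{3,-2})(Ω₁) = (0.341480, -0.028334) ; Y_{3,-2}(Ω₂) = (0.045005, 0.317952) ; Δ = (0.024377, 0.107299)
  [-1]  conj(Y_{3,-1})(Ω₁) = (-0.376687, 0.015601) ; Y_{3,-1}(Ω₂) = (0.078916, 0.068532) ; Δ = (-0.030796, -0.024584)
  [+0]  conj(Y_{3,0})(Ω₁) = (-0.073886, -0.000000) ; Y_{3,0}(Ω₂) = (-0.316534, 0.000000) ; Δ = (0.023387, 0.000000)
  [+1]  conj(Y_{3,1})(Ω₁) = (0.376687, 0.015601) ; Y_{3,1}(Ω₂) = (-0.078916, 0.068532) ; Δ = (-0.030796, 0.024584)
  [+2]  conj(Y_{3,2})(Ω₁) = (0.341480, 0.028334) ; Y_{3,2}(Ω₂) = (0.045005, -0.317952) ; Δ = (0.024377, -0.107299)
  [+3]  conj(Y_{3,3})(Ω₁) = (0.126467, 0.015786) ; Y_{3,3}(Ω₂) = (-0.183779, -0.283913) ; Δ = (-0.018760, -0.038807)
Total Σ_m = (-0.026970, 0.000000). Multiply by 1.795196: (-0.048417, 0.000000). P_3(cos γ) = -0.048417

-0.048417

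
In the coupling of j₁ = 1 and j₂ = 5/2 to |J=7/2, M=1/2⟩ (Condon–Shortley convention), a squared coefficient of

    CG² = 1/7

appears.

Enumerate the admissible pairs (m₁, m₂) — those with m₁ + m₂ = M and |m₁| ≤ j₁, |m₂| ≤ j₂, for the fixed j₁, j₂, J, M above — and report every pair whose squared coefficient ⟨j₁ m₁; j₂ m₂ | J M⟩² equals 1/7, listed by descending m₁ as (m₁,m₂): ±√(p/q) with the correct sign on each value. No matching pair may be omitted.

(-1,3/2): +√(1/7)

Admissible pairs with m₁+m₂ = M = 1/2: (-1,3/2), (0,1/2), (1,-1/2)
  (m₁,m₂)=(1,-1/2): CG² = 2/7, CG = +√(2/7)
  (m₁,m₂)=(0,1/2): CG² = 4/7, CG = +√(4/7)
  (m₁,m₂)=(-1,3/2): CG² = 1/7, CG = +√(1/7)   ← matches the target
Pairs with CG² = 1/7: (-1,3/2): +√(1/7)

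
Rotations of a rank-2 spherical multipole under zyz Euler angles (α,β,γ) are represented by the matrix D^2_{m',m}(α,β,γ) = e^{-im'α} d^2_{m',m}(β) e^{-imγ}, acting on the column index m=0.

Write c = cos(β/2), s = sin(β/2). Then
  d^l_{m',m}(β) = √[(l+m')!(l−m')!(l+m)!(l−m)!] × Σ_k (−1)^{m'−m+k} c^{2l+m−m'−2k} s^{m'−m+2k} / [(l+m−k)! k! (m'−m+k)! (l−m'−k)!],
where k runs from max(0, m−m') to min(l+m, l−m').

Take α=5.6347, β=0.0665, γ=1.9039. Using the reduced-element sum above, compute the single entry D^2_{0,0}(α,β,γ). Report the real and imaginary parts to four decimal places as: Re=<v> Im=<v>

First d^2_{0,0}(β=0.0665), then the phase factors e^{-i(0)α} and e^{-i(0)γ}:
c=cos(0.066500/2)=0.999447, s=sin(0.066500/2)=0.033244; N=√[2·2·2·2]=4.000000
Admissible k: 0..2 (factorial args all ≥0)
  k=0: (−1)^0·4.0000/(4)·0.9994^4·0.0332^0 = +0.997791
  k=1: (−1)^1·4.0000/(1)·0.9994^2·0.0332^2 = -0.004416
  k=2: (−1)^2·4.0000/(4)·0.9994^0·0.0332^4 = +0.000001
d^2_{0,0}(0.0665) = +0.997791 -0.004416 +0.000001 = +0.993376
D = (+1.000000+0.000000i)·(+0.993376)·(+1.000000+0.000000i) = +0.993376+0.000000i

Re=0.9934 Im=0.0000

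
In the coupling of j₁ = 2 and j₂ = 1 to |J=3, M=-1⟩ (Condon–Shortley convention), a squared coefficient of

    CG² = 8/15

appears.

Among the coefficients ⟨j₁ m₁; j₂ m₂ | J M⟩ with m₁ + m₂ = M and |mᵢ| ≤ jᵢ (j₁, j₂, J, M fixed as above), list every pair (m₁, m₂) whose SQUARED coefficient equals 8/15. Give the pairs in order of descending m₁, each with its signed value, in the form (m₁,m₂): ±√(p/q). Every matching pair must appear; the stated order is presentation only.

Admissible pairs with m₁+m₂ = M = -1: (-2,1), (-1,0), (0,-1)
  (m₁,m₂)=(0,-1): CG² = 2/5, CG = +√(2/5)
  (m₁,m₂)=(-1,0): CG² = 8/15, CG = +√(8/15)   ← matches the target
  (m₁,m₂)=(-2,1): CG² = 1/15, CG = +√(1/15)
Pairs with CG² = 8/15: (-1,0): +√(8/15)

(-1,0): +√(8/15)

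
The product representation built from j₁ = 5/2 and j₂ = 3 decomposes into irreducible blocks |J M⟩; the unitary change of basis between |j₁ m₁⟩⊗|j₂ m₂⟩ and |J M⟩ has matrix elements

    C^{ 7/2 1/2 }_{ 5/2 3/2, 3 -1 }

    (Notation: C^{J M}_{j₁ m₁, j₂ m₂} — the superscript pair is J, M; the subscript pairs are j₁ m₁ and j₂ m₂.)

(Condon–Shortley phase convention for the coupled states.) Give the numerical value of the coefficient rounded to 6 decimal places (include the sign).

+0.356348

√[8·2!3!4!/10! · 4!1!2!4!4!3!] = √(18432/175)
  +(−1)^0/∏(0,2,1,2,2,2)! = 1/16  (running 1/16)
  +(−1)^1/∏(1,1,0,1,3,3)! = -1/36  (running 5/144)
⟨..|..⟩ = √(18432/175)·(5/144) = +0.356348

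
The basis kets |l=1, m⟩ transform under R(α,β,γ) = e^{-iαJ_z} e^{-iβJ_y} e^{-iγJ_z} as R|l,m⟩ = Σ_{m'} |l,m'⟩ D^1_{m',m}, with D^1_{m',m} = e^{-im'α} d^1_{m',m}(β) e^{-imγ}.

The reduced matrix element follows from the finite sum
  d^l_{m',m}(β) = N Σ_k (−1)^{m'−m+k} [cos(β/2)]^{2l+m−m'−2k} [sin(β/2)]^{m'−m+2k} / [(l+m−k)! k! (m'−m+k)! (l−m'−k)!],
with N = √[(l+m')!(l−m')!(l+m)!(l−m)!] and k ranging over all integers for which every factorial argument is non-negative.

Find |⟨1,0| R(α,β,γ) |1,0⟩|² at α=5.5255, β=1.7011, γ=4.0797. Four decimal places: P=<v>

D^1_{0,0}(5.5255,1.7011,4.0797) = e^{-i·0·5.5255}·d^1_{0,0}(1.7011)·e^{-i·0·4.0797}. Compute d first:
c=cos(1.701100/2)=0.659570, s=sin(1.701100/2)=0.751643; N=√[1·1·1·1]=1.000000
The bounds max(0,m−m')=0 and min(l+m,l−m')=1 give 2 terms
  k=0: (−1)^0·1.0000/(1)·0.6596^2·0.7516^0 = +0.435032
  k=1: (−1)^1·1.0000/(1)·0.6596^0·0.7516^2 = -0.564968
d^1_{0,0}(1.7011) = +0.435032 -0.564968 = -0.129935
|D^1_{0,0}|² = |d^1_{0,0}(β)|² = (-0.129935)² = 0.016883 (the z-rotation phases have unit modulus)

P=0.0169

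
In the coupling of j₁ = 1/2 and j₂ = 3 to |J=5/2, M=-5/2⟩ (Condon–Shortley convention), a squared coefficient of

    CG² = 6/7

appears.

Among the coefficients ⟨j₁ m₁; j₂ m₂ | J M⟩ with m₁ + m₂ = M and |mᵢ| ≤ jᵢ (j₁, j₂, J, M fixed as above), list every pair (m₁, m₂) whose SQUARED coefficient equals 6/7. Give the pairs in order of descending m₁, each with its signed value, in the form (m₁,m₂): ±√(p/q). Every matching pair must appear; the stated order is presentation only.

Admissible pairs with m₁+m₂ = M = -5/2: (-1/2,-2), (1/2,-3)
  (m₁,m₂)=(1/2,-3): CG² = 6/7, CG = +√(6/7)   ← matches the target
  (m₁,m₂)=(-1/2,-2): CG² = 1/7, CG = −√(1/7)
Pairs with CG² = 6/7: (1/2,-3): +√(6/7)

(1/2,-3): +√(6/7)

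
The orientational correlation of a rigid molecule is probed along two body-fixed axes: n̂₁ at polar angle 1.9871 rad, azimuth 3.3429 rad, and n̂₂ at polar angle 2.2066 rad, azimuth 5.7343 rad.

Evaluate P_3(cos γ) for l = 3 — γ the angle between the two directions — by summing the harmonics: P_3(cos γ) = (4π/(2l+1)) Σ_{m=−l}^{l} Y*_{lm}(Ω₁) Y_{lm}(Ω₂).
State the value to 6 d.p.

Expand P_3 via completeness: Σ_{m} conj(Y_{3,m}) at Ω₁ times Y_{3,m} at Ω₂ —
  m=-3: (-0.26273 - 0.18126j) × (-0.01647 + 0.21670j) = 0.04361 - 0.05395j  (running Σ = 0.04361 - 0.05395j)
  m=-2: (-0.31805 - 0.13545j) × (-0.17899 - 0.34974j) = 0.00955 + 0.13548j  (running Σ = 0.05316 + 0.08153j)
  m=-1: (0.05282 + 0.01078j) × (0.16929 + 0.10353j) = 0.00783 + 0.00729j  (running Σ = 0.06099 + 0.08882j)
  m=0: (0.32933 + 0.00000j) × (0.27409 + 0.00000j) = 0.09027 + 0.00000j  (running Σ = 0.15125 + 0.08882j)
  m=1: (-0.05282 + 0.01078j) × (-0.16929 + 0.10353j) = 0.00783 - 0.00729j  (running Σ = 0.15908 + 0.08153j)
  m=2: (-0.31805 + 0.13545j) × (-0.17899 + 0.34974j) = 0.00955 - 0.13548j  (running Σ = 0.16863 - 0.05395j)
  m=3: (0.26273 - 0.18126j) × (0.01647 + 0.21670j) = 0.04361 + 0.05395j  (running Σ = 0.21224 + 0.00000j)
Accumulated sum 0.21224 + 0.00000j; after 4π/(2l+1) scaling, 0.38101 + 0.00000j ⇒ P_3 = 0.381009

0.381009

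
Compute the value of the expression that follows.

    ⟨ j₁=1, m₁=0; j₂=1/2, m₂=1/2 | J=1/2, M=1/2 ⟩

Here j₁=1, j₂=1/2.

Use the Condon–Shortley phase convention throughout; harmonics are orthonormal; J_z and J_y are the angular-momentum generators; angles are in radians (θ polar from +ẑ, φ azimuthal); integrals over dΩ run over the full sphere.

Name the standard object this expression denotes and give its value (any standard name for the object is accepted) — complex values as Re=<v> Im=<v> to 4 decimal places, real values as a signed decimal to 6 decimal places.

Clebsch–Gordan coefficient, −√(1/3) ≈ -0.577350

This is a Clebsch–Gordan (vector-coupling) coefficient.
√[2·1!1!0!/3! · 1!1!1!0!1!0!] = √(1/3)
  +(−1)^1/∏(1,0,0,0,1,0)! = -1  (running -1)
⟨..|..⟩ = √(1/3)·(-1) = -0.577350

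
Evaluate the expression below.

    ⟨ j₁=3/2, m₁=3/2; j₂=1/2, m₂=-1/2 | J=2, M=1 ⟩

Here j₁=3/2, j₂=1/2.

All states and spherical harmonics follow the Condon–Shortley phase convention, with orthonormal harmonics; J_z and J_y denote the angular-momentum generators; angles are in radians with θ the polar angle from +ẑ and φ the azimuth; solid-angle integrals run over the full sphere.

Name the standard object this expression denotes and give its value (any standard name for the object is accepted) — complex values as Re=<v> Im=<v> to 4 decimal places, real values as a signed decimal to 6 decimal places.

This is a Clebsch–Gordan (vector-coupling) coefficient.
triangle: 0!*3!*1!/5! = 6/120
(j±m)!: 3!*0!*0!*1!*3!*1! = 36
prefactor² = (2J+1)*Δ*N² = 9
  k=0: +1/(0!*0!*0!*0!*3!*1!) = 1/6
Σ = 1/6  ⇒  CG² = 9*(1/6)² = 1/4
CG = +√(1/4) = +0.500000

Clebsch–Gordan coefficient, +√(1/4) ≈ +0.500000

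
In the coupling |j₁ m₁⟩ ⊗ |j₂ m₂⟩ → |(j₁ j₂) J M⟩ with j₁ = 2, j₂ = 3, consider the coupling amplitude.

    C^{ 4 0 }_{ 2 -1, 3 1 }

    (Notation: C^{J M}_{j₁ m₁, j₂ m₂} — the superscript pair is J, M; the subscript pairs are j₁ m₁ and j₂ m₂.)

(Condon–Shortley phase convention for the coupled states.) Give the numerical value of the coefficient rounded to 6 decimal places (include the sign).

triangle: 1!*3!*5!/10! = 720/3628800
(j±m)!: 1!*3!*4!*2!*4!*4! = 165888
prefactor² = (2J+1)*Δ*N² = 10368/35
  k=0: +1/(0!*1!*3!*4!*0!*1!) = 1/144
  k=1: −1/(1!*0!*2!*3!*1!*2!) = -1/24
Σ = -5/144  ⇒  CG² = 10368/35*(-5/144)² = 5/14
CG = −√(5/14) = -0.597614

−√(5/14) ≈ -0.597614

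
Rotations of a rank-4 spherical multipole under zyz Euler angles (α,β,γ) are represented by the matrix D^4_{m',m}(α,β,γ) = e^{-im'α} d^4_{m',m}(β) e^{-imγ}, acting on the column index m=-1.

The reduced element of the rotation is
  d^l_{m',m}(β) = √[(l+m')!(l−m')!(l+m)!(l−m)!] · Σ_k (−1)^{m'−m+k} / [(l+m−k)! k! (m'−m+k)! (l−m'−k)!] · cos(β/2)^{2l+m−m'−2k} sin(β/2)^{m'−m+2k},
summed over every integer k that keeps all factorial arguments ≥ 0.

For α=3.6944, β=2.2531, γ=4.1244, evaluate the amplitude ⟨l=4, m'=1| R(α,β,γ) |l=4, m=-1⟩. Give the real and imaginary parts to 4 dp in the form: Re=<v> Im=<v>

Re=0.3915 Im=0.1795

Split into d^4_{1,-1}(β=2.2531) × two z-phases.
c=cos(2.253100/2)=0.429777, s=sin(2.253100/2)=0.902935; N=√[120·6·6·120]=720.000000
The bounds max(0,m−m')=0 and min(l+m,l−m')=3 give 4 terms
  k=0: (−1)^2·720.0000/(72)·0.4298^6·0.9029^2 = +0.051378
  k=1: (−1)^3·720.0000/(24)·0.4298^4·0.9029^4 = -0.680333
  k=2: (−1)^4·720.0000/(48)·0.4298^2·0.9029^6 = +1.501471
  k=3: (−1)^5·720.0000/(720)·0.4298^0·0.9029^8 = -0.441826
d^4_{1,-1}(2.2531) = +0.051378 -0.680333 +1.501471 -0.441826 = +0.430690
D = (-0.851054+0.525078i)·(+0.430690)·(-0.554689-0.832058i) = +0.391482+0.179542i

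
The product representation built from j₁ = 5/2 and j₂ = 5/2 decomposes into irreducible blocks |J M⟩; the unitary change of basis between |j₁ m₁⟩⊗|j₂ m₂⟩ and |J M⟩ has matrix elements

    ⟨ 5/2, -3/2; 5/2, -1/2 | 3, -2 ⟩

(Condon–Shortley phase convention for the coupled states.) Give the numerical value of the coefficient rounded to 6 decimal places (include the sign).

j₁+j₂−J=2  J+j₁−j₂=3  J−j₁+j₂=3  j₁+j₂+J+1=9
(j₁±m₁, j₂±m₂, J±M) = (1,4,2,3,1,5)
P² = 48
sum k=1..2:
  [1] −1/12 = -1/12
  [2] +1/24 = 1/24
S = -1/24
C² = P²·S² = 1/12 ; C = -0.288675

-0.288675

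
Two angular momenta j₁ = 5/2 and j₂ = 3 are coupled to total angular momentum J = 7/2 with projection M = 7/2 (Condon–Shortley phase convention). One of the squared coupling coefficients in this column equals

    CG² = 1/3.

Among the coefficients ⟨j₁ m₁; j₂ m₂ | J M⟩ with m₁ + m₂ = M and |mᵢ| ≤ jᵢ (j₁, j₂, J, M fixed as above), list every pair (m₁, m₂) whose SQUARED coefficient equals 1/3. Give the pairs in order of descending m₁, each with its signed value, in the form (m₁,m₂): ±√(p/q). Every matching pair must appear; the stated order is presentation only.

Admissible pairs with m₁+m₂ = M = 7/2: (1/2,3), (3/2,2), (5/2,1)
  (m₁,m₂)=(5/2,1): CG² = 2/9, CG = +√(2/9)
  (m₁,m₂)=(3/2,2): CG² = 4/9, CG = −√(4/9)
  (m₁,m₂)=(1/2,3): CG² = 1/3, CG = +√(1/3)   ← matches the target
Pairs with CG² = 1/3: (1/2,3): +√(1/3)

(1/2,3): +√(1/3)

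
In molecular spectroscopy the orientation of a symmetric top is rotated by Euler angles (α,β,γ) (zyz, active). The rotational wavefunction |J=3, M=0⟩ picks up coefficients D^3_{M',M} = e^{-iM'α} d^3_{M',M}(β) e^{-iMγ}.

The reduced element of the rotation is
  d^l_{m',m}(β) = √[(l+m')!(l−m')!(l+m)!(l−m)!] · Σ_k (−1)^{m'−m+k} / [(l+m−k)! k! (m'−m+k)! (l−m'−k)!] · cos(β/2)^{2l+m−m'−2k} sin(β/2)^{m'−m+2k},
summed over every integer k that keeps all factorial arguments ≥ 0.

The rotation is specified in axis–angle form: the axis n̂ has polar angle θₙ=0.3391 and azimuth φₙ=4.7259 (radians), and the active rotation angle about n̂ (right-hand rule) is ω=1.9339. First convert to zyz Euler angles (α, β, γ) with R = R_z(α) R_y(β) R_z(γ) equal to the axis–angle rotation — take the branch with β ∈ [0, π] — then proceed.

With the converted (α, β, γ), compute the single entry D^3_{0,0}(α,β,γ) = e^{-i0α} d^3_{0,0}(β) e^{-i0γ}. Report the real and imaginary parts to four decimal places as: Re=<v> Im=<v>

Axis–angle → zyz. n̂ = (sinθₙcosφₙ, sinθₙsinφₙ, cosθₙ) = (+0.004494, -0.332608, +0.943054), ω = 1.9339.
R = I cosω + sinω [n̂]ₓ + (1−cosω) n̂n̂ᵀ gives
  R = [-0.355150, -0.883592, -0.305178; +0.879541, -0.205256, -0.429276; +0.316665, -0.420874, +0.850052]
β = atan2(√(R₁₃²+R₂₃²), R₃₃) = 0.554713; α = atan2(R₂₃, R₁₃) mod 2π = 4.094376; γ = atan2(R₃₂, −R₃₁) mod 2π = 4.067354
D^3_{0,0}(4.0944,0.5547,4.0674) = e^{-i·0·4.0944}·d^3_{0,0}(0.5547)·e^{-i·0·4.0674}. Compute d first:
c=cos(0.554713/2)=0.961783, s=sin(0.554713/2)=0.273814; N=√[6·6·6·6]=36.000000
Admissible k: 0..3 (factorial args all ≥0)
  k=0: (−1)^0·36.0000/(36)·0.9618^6·0.2738^0 = +0.791520
  k=1: (−1)^1·36.0000/(4)·0.9618^4·0.2738^2 = -0.577380
  k=2: (−1)^2·36.0000/(4)·0.9618^2·0.2738^4 = +0.046797
  k=3: (−1)^3·36.0000/(36)·0.9618^0·0.2738^6 = -0.000421
d^3_{0,0}(0.5547) = +0.791520 -0.577380 +0.046797 -0.000421 = +0.260516
D = (+1.000000+0.000000i)·(+0.260516)·(+1.000000+0.000000i) = +0.260516+0.000000i

Re=0.2605 Im=0.0000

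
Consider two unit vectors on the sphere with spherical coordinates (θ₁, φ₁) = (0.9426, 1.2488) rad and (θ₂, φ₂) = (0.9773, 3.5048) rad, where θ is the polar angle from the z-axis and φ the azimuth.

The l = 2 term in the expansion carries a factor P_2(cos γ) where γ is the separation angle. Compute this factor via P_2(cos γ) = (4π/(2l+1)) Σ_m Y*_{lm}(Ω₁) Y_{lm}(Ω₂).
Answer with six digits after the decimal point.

Expand P_2 via completeness: Σ_{m} conj(Y_{2,m}) at Ω₁ times Y_{2,m} at Ω₂ —
  m=-2: Y*=-0.202217+0.151818i  Y=+0.198445-0.176315i  product -0.013361+0.065782i
  m=-1: Y*=+0.116249+0.348460i  Y=-0.334805+0.127249i  product -0.083262-0.101874i
  m=+0: Y*=+0.011394-0.000000i  Y=-0.019452+0.000000i  product -0.000222+0.000000i
  m=+1: Y*=-0.116249+0.348460i  Y=+0.334805+0.127249i  product -0.083262+0.101874i
  m=+2: Y*=-0.202217-0.151818i  Y=+0.198445+0.176315i  product -0.013361-0.065782i
Accumulated sum -0.193468+0.000000i; after 4π/(2l+1) scaling, -0.486238+0.000000i ⇒ P_2 = -0.486238

-0.486238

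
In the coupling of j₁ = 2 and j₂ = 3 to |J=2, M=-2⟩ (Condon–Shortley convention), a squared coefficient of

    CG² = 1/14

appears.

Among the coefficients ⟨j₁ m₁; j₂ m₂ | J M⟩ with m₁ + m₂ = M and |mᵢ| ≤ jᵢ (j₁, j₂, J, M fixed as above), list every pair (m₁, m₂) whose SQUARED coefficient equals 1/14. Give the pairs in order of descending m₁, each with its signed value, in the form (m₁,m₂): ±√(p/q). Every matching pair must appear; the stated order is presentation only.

(-2,0): −√(1/14)

Admissible pairs with m₁+m₂ = M = -2: (-2,0), (-1,-1), (0,-2), (1,-3)
  (m₁,m₂)=(1,-3): CG² = 5/14, CG = +√(5/14)
  (m₁,m₂)=(0,-2): CG² = 5/14, CG = −√(5/14)
  (m₁,m₂)=(-1,-1): CG² = 3/14, CG = +√(3/14)
  (m₁,m₂)=(-2,0): CG² = 1/14, CG = −√(1/14)   ← matches the target
Pairs with CG² = 1/14: (-2,0): −√(1/14)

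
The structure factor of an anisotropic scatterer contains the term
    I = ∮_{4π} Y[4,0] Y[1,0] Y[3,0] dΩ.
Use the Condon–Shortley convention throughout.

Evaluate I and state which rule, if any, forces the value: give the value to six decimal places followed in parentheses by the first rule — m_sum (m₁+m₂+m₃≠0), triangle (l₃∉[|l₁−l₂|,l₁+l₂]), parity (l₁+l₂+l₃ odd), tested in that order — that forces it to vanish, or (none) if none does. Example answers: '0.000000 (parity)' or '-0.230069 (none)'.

m-sum 0 ✓  L=8 even ✓  3≤3≤5 ✓
Π(2lᵢ+1) = 9×3×7 = 189
triangle coeff Δ(4,1,3) = 1/252
Σ_t [1,1]: t=1:−1/36 = -1/36
(3j)²=4/63 [(4 1 3; 0 0 0)], sign=+1
(m-triple is (0,0,0) — same symbol as above.)
⇒ 4πI² = 16/21
I = (+1)√(16/21/(4π)) = 0.24623252
No selection rule forces the value: the integral is nonzero (none).

0.246233 (none)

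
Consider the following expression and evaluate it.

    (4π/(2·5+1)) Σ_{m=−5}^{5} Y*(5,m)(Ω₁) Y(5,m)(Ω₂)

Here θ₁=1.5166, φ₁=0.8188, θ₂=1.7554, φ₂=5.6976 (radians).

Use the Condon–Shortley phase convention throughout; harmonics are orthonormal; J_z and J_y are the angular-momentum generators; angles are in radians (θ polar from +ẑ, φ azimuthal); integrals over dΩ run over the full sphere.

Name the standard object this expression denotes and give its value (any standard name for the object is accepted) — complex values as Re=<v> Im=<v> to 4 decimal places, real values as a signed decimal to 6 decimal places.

Legendre polynomial (addition theorem), +0.255744

This sum is the spherical-harmonic addition theorem: it equals the Legendre polynomial P_l(cos γ) of the angle γ between the two directions.
Expand P_5 via completeness: Σ_{m} conj(Y_{5,m}) at Ω₁ times Y_{5,m} at Ω₂ —
  [-5]  conj(Y_{5,-5})(Ω₁) = (-0.267099, -0.375413) ; Y_{5,-5}(Ω₂) = (-0.416332, 0.090335) ; Δ = (0.145115, 0.132168)
  [-4]  conj(Y_{5,-4})(Ω₁) = (-0.078335, -0.010529) ; Y_{5,-4}(Ω₂) = (0.175399, -0.180327) ; Δ = (-0.015639, 0.012279)
  [-3]  conj(Y_{5,-3})(Ω₁) = (0.259642, -0.212202) ; Y_{5,-3}(Ω₂) = (0.042333, -0.225014) ; Δ = (-0.036757, -0.067406)
  [-2]  conj(Y_{5,-2})(Ω₁) = (0.006057, -0.090528) ; Y_{5,-2}(Ω₂) = (0.105136, 0.248929) ; Δ = (0.023172, -0.008010)
  [-1]  conj(Y_{5,-1})(Ω₁) = (0.209527, 0.224014) ; Y_{5,-1}(Ω₂) = (0.144872, 0.096076) ; Δ = (0.008832, 0.052584)
  [+0]  conj(Y_{5,0})(Ω₁) = (0.093730, -0.000000) ; Y_{5,0}(Ω₂) = (-0.272911, 0.000000) ; Δ = (-0.025580, 0.000000)
  [+1]  conj(Y_{5,1})(Ω₁) = (-0.209527, 0.224014) ; Y_{5,1}(Ω₂) = (-0.144872, 0.096076) ; Δ = (0.008832, -0.052584)
  [+2]  conj(Y_{5,2})(Ω₁) = (0.006057, 0.090528) ; Y_{5,2}(Ω₂) = (0.105136, -0.248929) ; Δ = (0.023172, 0.008010)
  [+3]  conj(Y_{5,3})(Ω₁) = (-0.259642, -0.212202) ; Y_{5,3}(Ω₂) = (-0.042333, -0.225014) ; Δ = (-0.036757, 0.067406)
  [+4]  conj(Y_{5,4})(Ω₁) = (-0.078335, 0.010529) ; Y_{5,4}(Ω₂) = (0.175399, 0.180327) ; Δ = (-0.015639, -0.012279)
  [+5]  conj(Y_{5,5})(Ω₁) = (0.267099, -0.375413) ; Y_{5,5}(Ω₂) = (0.416332, 0.090335) ; Δ = (0.145115, -0.132168)
Accumulated sum (0.223866, 0.000000); after 4π/(2l+1) scaling, (0.255744, 0.000000) ⇒ P_5 = 0.255744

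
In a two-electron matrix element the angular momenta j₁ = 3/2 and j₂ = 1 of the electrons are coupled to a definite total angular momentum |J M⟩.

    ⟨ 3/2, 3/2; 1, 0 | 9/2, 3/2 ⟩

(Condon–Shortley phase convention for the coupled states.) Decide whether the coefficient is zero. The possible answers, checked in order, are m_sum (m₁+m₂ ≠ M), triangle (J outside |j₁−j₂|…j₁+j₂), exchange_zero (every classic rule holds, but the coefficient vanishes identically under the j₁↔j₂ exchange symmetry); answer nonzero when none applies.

triangle

m-sum: m₁+m₂ = 3/2+0 = 3/2, M = 3/2  ✓
triangle: need |j₁−j₂| ≤ J ≤ j₁+j₂, i.e. J ∈ [1/2, 5/2]; J = 9/2 is outside ✗ ⇒ coefficient is 0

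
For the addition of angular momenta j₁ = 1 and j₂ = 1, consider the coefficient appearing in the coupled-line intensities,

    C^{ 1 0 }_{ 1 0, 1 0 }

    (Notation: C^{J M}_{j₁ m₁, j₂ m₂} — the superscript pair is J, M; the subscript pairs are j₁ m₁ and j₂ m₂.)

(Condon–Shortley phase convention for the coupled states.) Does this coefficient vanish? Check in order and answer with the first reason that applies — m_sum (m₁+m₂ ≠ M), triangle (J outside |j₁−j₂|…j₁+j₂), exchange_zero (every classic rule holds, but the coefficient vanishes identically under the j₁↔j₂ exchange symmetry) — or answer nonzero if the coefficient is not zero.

exchange_zero

m-sum: m₁+m₂ = 0+0 = 0, M = 0  ✓
triangle: |j₁−j₂| = 0 ≤ J = 1 ≤ j₁+j₂ = 2  ✓
exchange: j₁=j₂ and m₁=m₂, and (−1)^(j₁+j₂−J) = (−1)^1 = −1 forces ⟨j₁m₁;j₂m₂|JM⟩ = −⟨j₂m₂;j₁m₁|JM⟩ = −⟨j₁m₁;j₂m₂|JM⟩ ⇒ the coefficient vanishes identically
Racah sum check: Σ_k collapses to 0 ⇒ CG = 0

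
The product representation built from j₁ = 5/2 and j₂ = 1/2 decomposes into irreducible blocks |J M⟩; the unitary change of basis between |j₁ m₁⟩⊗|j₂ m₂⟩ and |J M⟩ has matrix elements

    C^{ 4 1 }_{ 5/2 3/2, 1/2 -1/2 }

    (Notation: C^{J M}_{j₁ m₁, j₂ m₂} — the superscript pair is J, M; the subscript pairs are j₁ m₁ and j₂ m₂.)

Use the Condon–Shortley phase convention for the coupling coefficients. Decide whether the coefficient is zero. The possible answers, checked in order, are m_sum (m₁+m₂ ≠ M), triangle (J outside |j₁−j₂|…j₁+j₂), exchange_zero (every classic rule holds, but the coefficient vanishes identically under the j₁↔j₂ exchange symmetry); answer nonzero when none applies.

m-sum: m₁+m₂ = 3/2+(-1/2) = 1, M = 1  ✓
triangle: need |j₁−j₂| ≤ J ≤ j₁+j₂, i.e. J ∈ [2, 3]; J = 4 is outside ✗ ⇒ coefficient is 0

triangle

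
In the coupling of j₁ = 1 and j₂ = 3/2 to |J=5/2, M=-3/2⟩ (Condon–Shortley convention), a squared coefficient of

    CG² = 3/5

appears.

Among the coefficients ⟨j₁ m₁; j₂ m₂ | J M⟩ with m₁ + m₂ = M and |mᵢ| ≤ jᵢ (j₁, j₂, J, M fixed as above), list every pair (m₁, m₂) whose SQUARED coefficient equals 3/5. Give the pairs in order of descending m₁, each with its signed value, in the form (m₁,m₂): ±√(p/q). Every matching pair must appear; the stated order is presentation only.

Admissible pairs with m₁+m₂ = M = -3/2: (-1,-1/2), (0,-3/2)
  (m₁,m₂)=(0,-3/2): CG² = 2/5, CG = +√(2/5)
  (m₁,m₂)=(-1,-1/2): CG² = 3/5, CG = +√(3/5)   ← matches the target
Pairs with CG² = 3/5: (-1,-1/2): +√(3/5)

(-1,-1/2): +√(3/5)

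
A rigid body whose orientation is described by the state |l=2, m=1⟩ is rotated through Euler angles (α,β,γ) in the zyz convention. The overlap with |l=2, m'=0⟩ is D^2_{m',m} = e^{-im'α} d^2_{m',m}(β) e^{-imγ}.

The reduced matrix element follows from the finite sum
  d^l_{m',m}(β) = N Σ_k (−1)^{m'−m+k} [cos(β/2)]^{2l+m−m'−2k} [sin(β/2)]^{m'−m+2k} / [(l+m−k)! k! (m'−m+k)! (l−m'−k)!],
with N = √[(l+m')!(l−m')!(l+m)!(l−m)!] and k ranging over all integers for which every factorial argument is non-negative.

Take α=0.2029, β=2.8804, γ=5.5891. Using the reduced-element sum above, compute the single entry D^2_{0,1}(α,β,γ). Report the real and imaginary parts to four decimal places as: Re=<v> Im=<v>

Re=-0.2349 Im=-0.1955

D^2_{0,1}(0.2029,2.8804,5.5891) = e^{-i·0·0.2029}·d^2_{0,1}(2.8804)·e^{-i·1·5.5891}. Compute d first:
c=cos(2.880400/2)=0.130225, s=sin(2.880400/2)=0.991484; N=√[2·2·6·1]=4.898979
k∈{1,2} keeps every argument non-negative
  k=1: (−1)^0·4.8990/(2)·0.1302^3·0.9915^1 = +0.005364
  k=2: (−1)^1·4.8990/(2)·0.1302^1·0.9915^3 = -0.310906
d^2_{0,1}(2.8804) = +0.005364 -0.310906 = -0.305542
D = (+1.000000+0.000000i)·(-0.305542)·(+0.768639+0.639683i) = -0.234852-0.195450i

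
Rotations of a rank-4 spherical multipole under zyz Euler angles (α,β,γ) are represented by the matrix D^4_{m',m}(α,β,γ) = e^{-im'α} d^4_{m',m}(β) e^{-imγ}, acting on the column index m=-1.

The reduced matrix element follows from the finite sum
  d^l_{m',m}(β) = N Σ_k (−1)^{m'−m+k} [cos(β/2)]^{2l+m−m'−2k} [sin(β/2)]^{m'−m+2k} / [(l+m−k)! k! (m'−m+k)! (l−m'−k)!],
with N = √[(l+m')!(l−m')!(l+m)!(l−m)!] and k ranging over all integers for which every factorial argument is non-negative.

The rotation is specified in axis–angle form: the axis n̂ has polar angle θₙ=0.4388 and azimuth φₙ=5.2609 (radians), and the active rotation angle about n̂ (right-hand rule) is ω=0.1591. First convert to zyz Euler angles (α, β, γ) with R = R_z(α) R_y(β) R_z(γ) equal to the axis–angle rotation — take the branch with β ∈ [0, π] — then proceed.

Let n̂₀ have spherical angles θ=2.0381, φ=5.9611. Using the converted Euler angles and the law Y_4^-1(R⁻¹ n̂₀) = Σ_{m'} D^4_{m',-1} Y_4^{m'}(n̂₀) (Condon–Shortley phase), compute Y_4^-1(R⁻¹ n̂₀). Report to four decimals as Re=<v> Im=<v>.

Axis–angle → zyz. n̂ = (sinθₙcosφₙ, sinθₙsinφₙ, cosθₙ) = (+0.221526, -0.362528, +0.905262), ω = 0.1591.
R = I cosω + sinω [n̂]ₓ + (1−cosω) n̂n̂ᵀ gives
  R = [+0.987990, -0.144435, -0.054902; +0.142406, +0.989030, -0.039241; +0.059968, +0.030951, +0.997720]
β = atan2(√(R₁₃²+R₂₃²), R₃₃) = 0.067536; α = atan2(R₂₃, R₁₃) mod 2π = 3.762145; γ = atan2(R₃₂, −R₃₁) mod 2π = 2.665123
Need the full column D^4_{m',-1} for m'=−4..4 at α=3.7621, β=0.0675, γ=2.6651.
cos(β/2)=0.999430, sin(β/2)=0.033761
d^4_{-4,-1}: single k=3 term ⇒ +0.000287;  D = +0.000121-0.000260i
d^4_{-3,-1}: k∈[2..3] ⇒ +0.009016 -0.000017 = +0.008999;  D = +0.001661+0.008845i
d^4_{-2,-1}: k∈[1..3] ⇒ +0.142667 -0.000814 +0.000001 = +0.141854;  D = -0.102367-0.098201i
d^4_{-1,-1}: k∈[0..3] ⇒ +0.995448 -0.017039 +0.000039 -0.000000 = +0.978448;  D = +0.968310+0.140490i
d^4_{0,-1}: k∈[0..3] ⇒ -0.150384 +0.001030 -0.000001 +0.000000 = -0.149356;  D = +0.132721-0.068501i
d^4_{1,-1}: k∈[0..3] ⇒ +0.011359 -0.000039 +0.000000 -0.000000 = +0.011321;  D = +0.005165-0.010074i
d^4_{2,-1}: k∈[0..2] ⇒ -0.000543 +0.000001 -0.000000 = -0.000542;  D = -0.000079-0.000536i
d^4_{3,-1}: k∈[0..1] ⇒ +0.000017 -0.000000 = +0.000017;  D = -0.000012-0.000012i
d^4_{4,-1}: single k=0 term ⇒ -0.000000;  D = -0.000000-0.000000i
Y_4^{m'}(θ=2.0381,φ=5.9611) and Σ D·Y over m':
  (+0.0001-0.0003i)·(+0.0784+0.2700i)  (+0.0017+0.0088i)·(-0.2281-0.3301i)  (-0.1024-0.0982i)·(+0.0897+0.0673i)  (+0.9683+0.1405i)·(+0.2851+0.0951i)  (+0.1327-0.0685i)·(-0.1742+0.0000i)  (+0.0052-0.0101i)·(-0.2851+0.0951i)  (-0.0001-0.0005i)·(+0.0897-0.0673i)  (-0.0000-0.0000i)·(+0.2281-0.3301i)  (-0.0000-0.0000i)·(+0.0784-0.2700i)
Y_4^-1(R⁻¹ n̂) = +0.239043+0.129166i

Re=0.2390 Im=0.1292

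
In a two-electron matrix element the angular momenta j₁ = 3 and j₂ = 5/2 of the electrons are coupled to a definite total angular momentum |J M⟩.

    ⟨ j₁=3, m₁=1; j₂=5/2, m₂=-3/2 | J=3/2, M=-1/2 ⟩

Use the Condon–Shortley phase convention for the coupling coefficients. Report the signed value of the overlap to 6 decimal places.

−√(7/30) ≈ -0.483046

√[4·4!2!1!/8! · 4!2!1!4!1!2!] = √(384/35)
  +(−1)^0/∏(0,4,2,1,0,0)! = 1/48  (running 1/48)
  +(−1)^1/∏(1,3,1,0,1,1)! = -1/6  (running -7/48)
⟨..|..⟩ = √(384/35)·(-7/48) = -0.483046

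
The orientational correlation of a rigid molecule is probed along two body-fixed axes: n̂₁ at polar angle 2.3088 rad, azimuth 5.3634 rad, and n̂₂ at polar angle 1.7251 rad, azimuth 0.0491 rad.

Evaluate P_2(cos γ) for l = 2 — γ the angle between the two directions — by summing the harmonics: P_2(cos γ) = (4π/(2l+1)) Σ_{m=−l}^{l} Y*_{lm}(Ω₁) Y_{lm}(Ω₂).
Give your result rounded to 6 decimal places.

-0.098562

Term-by-term m-sum for l=2 (normalisation 4π/5 = 2.513274):
  [-2]  conj(Y_{2,-2})(Ω₁) = -0.05614 - 0.20383j ; Y_{2,-2}(Ω₂) = 0.37533 - 0.03698j ; Δ = -0.02861 - 0.07443j
  [-1]  conj(Y_{2,-1})(Ω₁) = -0.23303 + 0.30589j ; Y_{2,-1}(Ω₂) = -0.11718 + 0.00576j ; Δ = 0.02555 - 0.03719j
  [+0]  conj(Y_{2,0})(Ω₁) = 0.11292 + 0.00000j ; Y_{2,0}(Ω₂) = -0.29304 + 0.00000j ; Δ = -0.03309 + 0.00000j
  [+1]  conj(Y_{2,1})(Ω₁) = 0.23303 + 0.30589j ; Y_{2,1}(Ω₂) = 0.11718 + 0.00576j ; Δ = 0.02555 + 0.03719j
  [+2]  conj(Y_{2,2})(Ω₁) = -0.05614 + 0.20383j ; Y_{2,2}(Ω₂) = 0.37533 + 0.03698j ; Δ = -0.02861 + 0.07443j
Accumulated sum -0.03922 + 0.00000j; after 4π/(2l+1) scaling, -0.09856 + 0.00000j ⇒ P_2 = -0.098562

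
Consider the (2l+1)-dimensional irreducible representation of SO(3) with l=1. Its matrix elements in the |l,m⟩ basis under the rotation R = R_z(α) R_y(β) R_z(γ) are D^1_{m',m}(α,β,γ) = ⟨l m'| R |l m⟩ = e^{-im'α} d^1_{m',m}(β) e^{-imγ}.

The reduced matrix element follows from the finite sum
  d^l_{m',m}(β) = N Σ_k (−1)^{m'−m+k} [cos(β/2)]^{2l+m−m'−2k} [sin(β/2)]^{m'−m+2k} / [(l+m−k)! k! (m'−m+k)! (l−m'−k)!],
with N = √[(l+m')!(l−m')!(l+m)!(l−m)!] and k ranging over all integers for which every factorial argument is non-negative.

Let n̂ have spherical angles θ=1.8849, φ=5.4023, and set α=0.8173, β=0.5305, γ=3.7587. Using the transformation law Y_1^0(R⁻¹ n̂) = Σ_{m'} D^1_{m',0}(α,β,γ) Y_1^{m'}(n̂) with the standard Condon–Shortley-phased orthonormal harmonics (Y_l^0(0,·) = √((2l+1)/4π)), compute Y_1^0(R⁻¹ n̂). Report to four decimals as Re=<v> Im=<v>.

Re=-0.1601 Im=0.0000

Need the full column D^1_{m',0} for m'=−1..1 at α=0.8173, β=0.5305, γ=3.7587.
cos(β/2)=0.965027, sin(β/2)=0.262151
d^1_{-1,0}: single k=1 term ⇒ +0.357771;  D = +0.244784+0.260923i
d^1_{0,0}: k∈[0..1] ⇒ +0.931277 -0.068723 = +0.862554;  D = +0.862554+0.000000i
d^1_{1,0}: single k=0 term ⇒ -0.357771;  D = -0.244784+0.260923i
Y_1^{m'}(θ=1.8849,φ=5.4023) and Σ D·Y over m':
  (+0.2448+0.2609i)·(+0.2091+0.2534i)  (+0.8626+0.0000i)·(-0.1510+0.0000i)  (-0.2448+0.2609i)·(-0.2091+0.2534i)
Y_1^0(R⁻¹ n̂) = -0.160083+0.000000i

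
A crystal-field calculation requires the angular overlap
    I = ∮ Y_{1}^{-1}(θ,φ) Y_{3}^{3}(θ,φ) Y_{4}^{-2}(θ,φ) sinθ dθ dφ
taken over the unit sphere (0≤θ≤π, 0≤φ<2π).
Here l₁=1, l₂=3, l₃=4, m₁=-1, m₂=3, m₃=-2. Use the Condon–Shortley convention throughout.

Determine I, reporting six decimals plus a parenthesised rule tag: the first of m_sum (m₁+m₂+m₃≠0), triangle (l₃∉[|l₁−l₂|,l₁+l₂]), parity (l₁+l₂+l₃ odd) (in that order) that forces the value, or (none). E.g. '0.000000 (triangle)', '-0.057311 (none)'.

Rules hold: Σm=0, L=8 even, 2≤4≤4.
N = 3·7·9 = 189
Δ = 0!·2!·6!/9! = 1/252
Racah Σ t=0..0: t=0:+1/36 = 1/36
⇒ 3j(1 3 4; 0 0 0)² = 4/63, sgn +1
Racah Σ t=0..0: t=0:+1/1440 = 1/1440
⇒ 3j(1 3 4; -1 3 -2)² = 1/252, sgn +1
4πI² = N·(3j₀)²·(3jₘ)² = 1/21
I = +1·√(0.047619/4π) = 0.06155813
No selection rule forces the value: the integral is nonzero (none).

0.061558 (none)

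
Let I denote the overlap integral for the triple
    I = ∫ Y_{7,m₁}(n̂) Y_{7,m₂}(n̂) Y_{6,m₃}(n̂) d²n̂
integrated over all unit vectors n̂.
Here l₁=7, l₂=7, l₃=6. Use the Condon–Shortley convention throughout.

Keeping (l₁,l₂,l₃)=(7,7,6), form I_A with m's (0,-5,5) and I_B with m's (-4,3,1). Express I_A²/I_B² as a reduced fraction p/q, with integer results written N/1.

Shared (l₁,l₂,l₃)=(7,7,6): N and (l;000)² cancel in I_A²/I_B².
A: Δ = 8!·6!·6!/21! = 1/2444321880; Racah Σ t=1..2: t=1:−1/435456000 t=2:+1/124416000 = 1/174182400; ⇒ 3j(7 7 6; 0 -5 5)² = 55/4199, sgn -1
B: Δ = 8!·6!·6!/21! = 1/2444321880; Racah Σ t=5..8: t=5:−1/62208000 t=6:+1/8294400 t=7:−1/8709120 t=8:+1/69672960 = 1/248832000; ⇒ 3j(7 7 6; -4 3 1)² = 7/83980, sgn -1
I_A²/I_B² = (55/4199)/(7/83980) = 1100/7

1100/7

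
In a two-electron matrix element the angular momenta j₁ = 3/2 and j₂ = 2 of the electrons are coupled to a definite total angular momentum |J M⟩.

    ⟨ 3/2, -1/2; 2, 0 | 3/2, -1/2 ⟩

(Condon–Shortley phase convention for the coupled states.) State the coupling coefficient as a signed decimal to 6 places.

j₁+j₂−J=2  J+j₁−j₂=1  J−j₁+j₂=2  j₁+j₂+J+1=6
(j₁±m₁, j₂±m₂, J±M) = (1,2,2,2,1,2)
P² = 16/45
sum k=1..2:
  [1] −1/1 = -1
  [2] +1/4 = 1/4
S = -3/4
C² = P²·S² = 1/5 ; C = -0.447214

−√(1/5) ≈ -0.447214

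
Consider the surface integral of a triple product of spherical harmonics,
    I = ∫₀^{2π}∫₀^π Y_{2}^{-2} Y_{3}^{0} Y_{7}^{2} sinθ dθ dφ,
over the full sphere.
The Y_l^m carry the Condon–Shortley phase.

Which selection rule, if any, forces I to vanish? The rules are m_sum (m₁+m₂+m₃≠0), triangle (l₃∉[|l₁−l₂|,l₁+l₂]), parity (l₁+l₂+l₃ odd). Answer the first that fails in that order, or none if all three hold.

Σmᵢ = 0  ✓
l₃∈[|l₁−l₂|,l₁+l₂]=[1,5] required, l₃=7 fails  ✗
Σlᵢ = 12 ⇒ even

triangle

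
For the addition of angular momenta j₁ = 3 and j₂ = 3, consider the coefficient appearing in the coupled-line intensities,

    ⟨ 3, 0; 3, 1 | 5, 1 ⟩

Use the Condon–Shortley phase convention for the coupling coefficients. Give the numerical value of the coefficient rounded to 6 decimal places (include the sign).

triangle: 1!·5!·5!/12! = 14400/479001600
(j±m)!: 3!·3!·4!·2!·6!·4! = 29859840
prefactor² = (2J+1)·Δ·N² = 69120/7
  k=0: +1/(0!·1!·3!·4!·2!·1!) = 1/288
  k=1: −1/(1!·0!·2!·3!·3!·2!) = -1/144
Σ = -1/288  ⇒  CG² = 69120/7·(-1/288)² = 5/42
CG = −√(5/42) = -0.345033

−√(5/42) ≈ -0.345033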